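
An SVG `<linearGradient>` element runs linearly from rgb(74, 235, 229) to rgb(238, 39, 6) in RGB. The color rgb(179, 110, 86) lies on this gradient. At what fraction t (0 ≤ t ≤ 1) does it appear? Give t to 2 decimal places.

0.64

Invert the lerp on the B channel (largest span, 223): t = (86 − 229) / (6 − 229) = -143/-223 = 0.64126.
Check on R: (179 − 74)/(238 − 74) = 0.6402 ✓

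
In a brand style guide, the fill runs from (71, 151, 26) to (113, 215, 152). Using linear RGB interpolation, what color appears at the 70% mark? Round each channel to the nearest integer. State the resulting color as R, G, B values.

(100, 196, 114)

70% corresponds to t = 0.7.
R = 71 + 0.7 × (113 − 71) = 71 + 0.7 × 42 = 100.4 → 100
G = 151 + 0.7 × (215 − 151) = 151 + 0.7 × 64 = 195.8 → 196
B = 26 + 0.7 × (152 − 26) = 26 + 0.7 × 126 = 114.2 → 114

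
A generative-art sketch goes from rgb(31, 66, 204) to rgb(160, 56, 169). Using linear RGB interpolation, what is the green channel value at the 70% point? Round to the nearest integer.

59

G = 66 + 0.7 × (56 − 66) = 59 → 59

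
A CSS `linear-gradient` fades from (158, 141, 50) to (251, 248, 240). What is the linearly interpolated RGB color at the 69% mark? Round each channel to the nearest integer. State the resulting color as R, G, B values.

(222, 215, 181)

69% corresponds to t = 0.69.
R = 158 + 0.69 × (251 − 158) = 158 + 0.69 × 93 = 222.17 → 222
G = 141 + 0.69 × (248 − 141) = 141 + 0.69 × 107 = 214.83 → 215
B = 50 + 0.69 × (240 − 50) = 50 + 0.69 × 190 = 181.1 → 181
So the blended color is (222, 215, 181), about #ded7b5.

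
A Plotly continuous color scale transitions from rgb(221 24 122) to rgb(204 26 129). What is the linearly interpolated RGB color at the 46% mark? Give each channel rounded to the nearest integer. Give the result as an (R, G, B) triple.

46% corresponds to t = 0.46.
R = 221 + 0.46 × (204 − 221) = 221 + 0.46 × -17 = 213.18 → 213
G = 24 + 0.46 × (26 − 24) = 24 + 0.46 × 2 = 24.92 → 25
B = 122 + 0.46 × (129 − 122) = 122 + 0.46 × 7 = 125.22 → 125

(213, 25, 125)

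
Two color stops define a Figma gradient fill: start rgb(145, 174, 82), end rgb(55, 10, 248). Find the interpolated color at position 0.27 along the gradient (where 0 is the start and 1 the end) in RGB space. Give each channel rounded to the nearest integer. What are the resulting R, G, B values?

(121, 130, 127)

R = 145 + 0.27 × (55 − 145) = 145 + 0.27 × -90 = 120.7 → 121
G = 174 + 0.27 × (10 − 174) = 174 + 0.27 × -164 = 129.72 → 130
B = 82 + 0.27 × (248 − 82) = 82 + 0.27 × 166 = 126.82 → 127
So the blended color is (121, 130, 127), about #79827f.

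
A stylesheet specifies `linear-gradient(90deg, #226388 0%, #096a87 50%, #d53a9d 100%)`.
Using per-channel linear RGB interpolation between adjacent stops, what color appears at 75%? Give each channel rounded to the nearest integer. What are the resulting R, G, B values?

75% lies between the 50% and 100% stops, so the local fraction is t = (75 − 50)/(100 − 50) = 25/50 ≈ 0.5.
#096a87 → (9, 106, 135); #d53a9d → (213, 58, 157).
R = 9 + 0.5 × (213 − 9) = 111 → 111
G = 106 + 0.5 × (58 − 106) = 82 → 82
B = 135 + 0.5 × (157 − 135) = 146 → 146

(111, 82, 146)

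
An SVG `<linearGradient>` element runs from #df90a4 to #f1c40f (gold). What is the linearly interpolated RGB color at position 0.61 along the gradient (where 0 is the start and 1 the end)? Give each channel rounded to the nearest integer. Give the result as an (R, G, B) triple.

#df90a4 → (223, 144, 164); #f1c40f → (241, 196, 15).
R = 223 + 0.61 × (241 − 223) = 223 + 0.61 × 18 = 233.98 → 234
G = 144 + 0.61 × (196 − 144) = 144 + 0.61 × 52 = 175.72 → 176
B = 164 + 0.61 × (15 − 164) = 164 + 0.61 × -149 = 73.11 → 73

(234, 176, 73)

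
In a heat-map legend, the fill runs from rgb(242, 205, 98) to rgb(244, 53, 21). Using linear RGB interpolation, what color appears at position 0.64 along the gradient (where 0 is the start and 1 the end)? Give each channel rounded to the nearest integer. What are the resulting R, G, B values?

(243, 108, 49)

R = 242 + 0.64 × (244 − 242) = 242 + 0.64 × 2 = 243.28 → 243
G = 205 + 0.64 × (53 − 205) = 205 + 0.64 × -152 = 107.72 → 108
B = 98 + 0.64 × (21 − 98) = 98 + 0.64 × -77 = 48.72 → 49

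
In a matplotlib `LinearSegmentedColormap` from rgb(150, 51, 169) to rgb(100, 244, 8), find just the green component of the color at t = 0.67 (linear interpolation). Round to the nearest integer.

G = 51 + 0.67 × (244 − 51) = 180.31 → 180

180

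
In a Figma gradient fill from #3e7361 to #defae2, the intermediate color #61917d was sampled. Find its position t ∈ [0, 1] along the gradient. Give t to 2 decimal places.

Invert the lerp on the R channel (largest span, 160): t = (97 − 62) / (222 − 62) = 35/160 = 0.21875.
Check on G: (145 − 115)/(250 − 115) = 0.2222 ✓

0.22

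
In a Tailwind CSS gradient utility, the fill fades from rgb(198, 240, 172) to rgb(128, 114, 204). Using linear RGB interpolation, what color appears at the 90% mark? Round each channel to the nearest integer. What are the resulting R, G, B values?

90% corresponds to t = 0.9.
R = 198 + 0.9 × (128 − 198) = 198 + 0.9 × -70 = 135 → 135
G = 240 + 0.9 × (114 − 240) = 240 + 0.9 × -126 = 126.6 → 127
B = 172 + 0.9 × (204 − 172) = 172 + 0.9 × 32 = 200.8 → 201

(135, 127, 201)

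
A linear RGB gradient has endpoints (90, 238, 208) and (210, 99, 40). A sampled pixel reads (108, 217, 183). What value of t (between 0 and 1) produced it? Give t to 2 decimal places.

0.15

Invert the lerp on the B channel (largest span, 168): t = (183 − 208) / (40 − 208) = -25/-168 = 0.14881.
Check on R: (108 − 90)/(210 − 90) = 0.15 ✓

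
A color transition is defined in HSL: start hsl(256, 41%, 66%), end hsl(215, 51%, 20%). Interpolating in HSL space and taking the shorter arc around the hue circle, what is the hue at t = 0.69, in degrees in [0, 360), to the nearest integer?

228

Hue arc: Δh = 215 − 256 = -41° (|Δh| ≤ 180, already the shorter path).
H = 256 + 0.69 × (-41) = 227.71 → 228°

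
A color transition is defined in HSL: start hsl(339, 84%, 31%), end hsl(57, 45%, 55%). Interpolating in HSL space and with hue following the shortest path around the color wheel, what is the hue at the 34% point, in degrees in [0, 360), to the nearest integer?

Hue: 57 − 339 = -282°, but |-282| > 180 so the shorter arc goes the other way: Δh = -282 + 360 = 78°.
H = 339 + 0.34 × (78) = 365.52 → 366 → 366 mod 360 = 6°

6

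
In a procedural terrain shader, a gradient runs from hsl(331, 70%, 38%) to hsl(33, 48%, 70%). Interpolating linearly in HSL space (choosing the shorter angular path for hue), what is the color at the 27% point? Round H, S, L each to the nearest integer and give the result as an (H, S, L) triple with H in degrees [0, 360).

Hue: 33 − 331 = -298°, but |-298| > 180 so the shorter arc goes the other way: Δh = -298 + 360 = 62°.
H = 331 + 0.27 × (62) = 347.74 → 348°
S = 70 + 0.27 × (48 − 70) = 64.06 → 64%
L = 38 + 0.27 × (70 − 38) = 46.64 → 47%

(348, 64, 47)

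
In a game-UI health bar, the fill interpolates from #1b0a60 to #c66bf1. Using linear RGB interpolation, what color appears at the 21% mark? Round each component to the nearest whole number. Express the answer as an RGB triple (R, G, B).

(63, 30, 126)

#1b0a60 → (27, 10, 96); #c66bf1 → (198, 107, 241).
21% corresponds to t = 0.21.
R = 27 + 0.21 × (198 − 27) = 27 + 0.21 × 171 = 62.91 → 63
G = 10 + 0.21 × (107 − 10) = 10 + 0.21 × 97 = 30.37 → 30
B = 96 + 0.21 × (241 − 96) = 96 + 0.21 × 145 = 126.45 → 126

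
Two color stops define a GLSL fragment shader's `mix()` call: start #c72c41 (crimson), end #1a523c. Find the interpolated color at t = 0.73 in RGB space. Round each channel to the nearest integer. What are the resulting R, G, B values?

#c72c41 → (199, 44, 65); #1a523c → (26, 82, 60).
R = 199 + 0.73 × (26 − 199) = 199 + 0.73 × -173 = 72.71 → 73
G = 44 + 0.73 × (82 − 44) = 44 + 0.73 × 38 = 71.74 → 72
B = 65 + 0.73 × (60 − 65) = 65 + 0.73 × -5 = 61.35 → 61

(73, 72, 61)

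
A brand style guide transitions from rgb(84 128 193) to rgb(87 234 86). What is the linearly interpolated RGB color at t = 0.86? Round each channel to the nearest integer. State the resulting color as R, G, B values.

R = 84 + 0.86 × (87 − 84) = 84 + 0.86 × 3 = 86.58 → 87
G = 128 + 0.86 × (234 − 128) = 128 + 0.86 × 106 = 219.16 → 219
B = 193 + 0.86 × (86 − 193) = 193 + 0.86 × -107 = 100.98 → 101

(87, 219, 101)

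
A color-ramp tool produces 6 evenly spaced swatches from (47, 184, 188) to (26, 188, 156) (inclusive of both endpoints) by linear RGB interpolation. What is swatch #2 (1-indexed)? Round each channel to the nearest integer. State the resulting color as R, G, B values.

With 6 swatches and endpoints inclusive, swatch 2 sits at t = (2 − 1)/(6 − 1) = 1/5 ≈ 0.2.
R = 47 + 0.2 × (26 − 47) = 42.8 → 43
G = 184 + 0.2 × (188 − 184) = 184.8 → 185
B = 188 + 0.2 × (156 − 188) = 181.6 → 182

(43, 185, 182)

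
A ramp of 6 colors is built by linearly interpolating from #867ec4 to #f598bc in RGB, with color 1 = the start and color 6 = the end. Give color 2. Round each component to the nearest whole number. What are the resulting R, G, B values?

With 6 swatches and endpoints inclusive, swatch 2 sits at t = (2 − 1)/(6 − 1) = 1/5 ≈ 0.2.
#867ec4 → (134, 126, 196); #f598bc → (245, 152, 188).
R = 134 + 0.2 × (245 − 134) = 156.2 → 156
G = 126 + 0.2 × (152 − 126) = 131.2 → 131
B = 196 + 0.2 × (188 − 196) = 194.4 → 194

(156, 131, 194)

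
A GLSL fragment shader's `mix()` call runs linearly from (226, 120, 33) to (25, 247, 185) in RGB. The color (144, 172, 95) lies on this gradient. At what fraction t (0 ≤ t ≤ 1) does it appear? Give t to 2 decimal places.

Invert the lerp on the R channel (largest span, 201): t = (144 − 226) / (25 − 226) = -82/-201 = 0.40796.
Check on G: (172 − 120)/(247 − 120) = 0.4094 ✓

0.41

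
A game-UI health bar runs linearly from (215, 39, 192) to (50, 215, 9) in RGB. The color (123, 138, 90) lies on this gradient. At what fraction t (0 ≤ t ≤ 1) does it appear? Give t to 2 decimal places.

Invert the lerp on the B channel (largest span, 183): t = (90 − 192) / (9 − 192) = -102/-183 = 0.55738.
Check on R: (123 − 215)/(50 − 215) = 0.5576 ✓

0.56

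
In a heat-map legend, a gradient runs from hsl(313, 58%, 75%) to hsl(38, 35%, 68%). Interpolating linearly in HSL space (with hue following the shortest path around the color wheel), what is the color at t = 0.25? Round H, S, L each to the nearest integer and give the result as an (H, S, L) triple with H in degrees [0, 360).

Hue: 38 − 313 = -275°, but |-275| > 180 so the shorter arc goes the other way: Δh = -275 + 360 = 85°.
H = 313 + 0.25 × (85) = 334.25 → 334°
S = 58 + 0.25 × (35 − 58) = 52.25 → 52%
L = 75 + 0.25 × (68 − 75) = 73.25 → 73%

(334, 52, 73)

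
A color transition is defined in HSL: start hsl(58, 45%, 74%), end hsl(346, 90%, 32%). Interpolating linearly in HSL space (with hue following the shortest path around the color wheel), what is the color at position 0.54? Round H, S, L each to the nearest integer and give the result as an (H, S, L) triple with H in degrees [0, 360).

Hue: 346 − 58 = 288°, but |288| > 180 so the shorter arc goes the other way: Δh = 288 − 360 = -72°.
H = 58 + 0.54 × (-72) = 19.12 → 19°
S = 45 + 0.54 × (90 − 45) = 69.3 → 69%
L = 74 + 0.54 × (32 − 74) = 51.32 → 51%

(19, 69, 51)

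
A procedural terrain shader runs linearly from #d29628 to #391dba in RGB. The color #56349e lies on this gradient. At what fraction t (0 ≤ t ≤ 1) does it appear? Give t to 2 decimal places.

Invert the lerp on the R channel (largest span, 153): t = (86 − 210) / (57 − 210) = -124/-153 = 0.81046.
Check on G: (52 − 150)/(29 − 150) = 0.8099 ✓

0.81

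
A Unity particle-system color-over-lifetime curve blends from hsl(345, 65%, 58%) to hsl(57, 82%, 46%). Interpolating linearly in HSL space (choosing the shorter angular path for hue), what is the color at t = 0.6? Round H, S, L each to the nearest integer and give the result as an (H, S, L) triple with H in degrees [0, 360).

Hue: 57 − 345 = -288°, but |-288| > 180 so the shorter arc goes the other way: Δh = -288 + 360 = 72°.
H = 345 + 0.6 × (72) = 388.2 → 388 → 388 mod 360 = 28°
S = 65 + 0.6 × (82 − 65) = 75.2 → 75%
L = 58 + 0.6 × (46 − 58) = 50.8 → 51%

(28, 75, 51)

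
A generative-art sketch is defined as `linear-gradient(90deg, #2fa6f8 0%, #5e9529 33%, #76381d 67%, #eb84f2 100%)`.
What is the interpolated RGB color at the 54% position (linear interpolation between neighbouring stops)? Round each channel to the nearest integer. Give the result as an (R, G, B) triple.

(109, 92, 34)

54% lies between the 33% and 67% stops, so the local fraction is t = (54 − 33)/(67 − 33) = 21/34 ≈ 0.6176.
#5e9529 → (94, 149, 41); #76381d → (118, 56, 29).
R = 94 + 0.6176 × (118 − 94) = 108.822 → 109
G = 149 + 0.6176 × (56 − 149) = 91.563 → 92
B = 41 + 0.6176 × (29 − 41) = 33.589 → 34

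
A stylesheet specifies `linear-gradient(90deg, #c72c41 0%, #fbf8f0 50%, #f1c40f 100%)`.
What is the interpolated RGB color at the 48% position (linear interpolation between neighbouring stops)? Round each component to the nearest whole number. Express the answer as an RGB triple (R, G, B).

48% lies between the 0% and 50% stops, so the local fraction is t = (48 − 0)/(50 − 0) = 48/50 ≈ 0.96.
#c72c41 → (199, 44, 65); #fbf8f0 → (251, 248, 240).
R = 199 + 0.96 × (251 − 199) = 248.92 → 249
G = 44 + 0.96 × (248 − 44) = 239.84 → 240
B = 65 + 0.96 × (240 − 65) = 233 → 233

(249, 240, 233)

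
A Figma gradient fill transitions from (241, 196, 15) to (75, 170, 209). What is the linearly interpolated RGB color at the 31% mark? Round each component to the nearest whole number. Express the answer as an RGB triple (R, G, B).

31% corresponds to t = 0.31.
R = 241 + 0.31 × (75 − 241) = 241 + 0.31 × -166 = 189.54 → 190
G = 196 + 0.31 × (170 − 196) = 196 + 0.31 × -26 = 187.94 → 188
B = 15 + 0.31 × (209 − 15) = 15 + 0.31 × 194 = 75.14 → 75
So the blended color is (190, 188, 75), about #bebc4b.

(190, 188, 75)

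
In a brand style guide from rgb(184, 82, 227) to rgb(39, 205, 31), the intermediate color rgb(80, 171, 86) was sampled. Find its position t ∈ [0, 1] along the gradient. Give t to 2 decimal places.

Invert the lerp on the B channel (largest span, 196): t = (86 − 227) / (31 − 227) = -141/-196 = 0.71939.
Check on R: (80 − 184)/(39 − 184) = 0.7172 ✓

0.72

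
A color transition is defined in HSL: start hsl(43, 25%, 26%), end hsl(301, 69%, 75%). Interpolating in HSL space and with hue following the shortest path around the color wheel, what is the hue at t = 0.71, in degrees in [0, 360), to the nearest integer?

331

Hue: 301 − 43 = 258°, but |258| > 180 so the shorter arc goes the other way: Δh = 258 − 360 = -102°.
H = 43 + 0.71 × (-102) = -29.42 → -29 → -29 mod 360 = 331°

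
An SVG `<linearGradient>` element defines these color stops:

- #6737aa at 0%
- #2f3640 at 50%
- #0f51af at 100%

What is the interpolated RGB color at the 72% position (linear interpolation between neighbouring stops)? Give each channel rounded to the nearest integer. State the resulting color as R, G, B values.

72% lies between the 50% and 100% stops, so the local fraction is t = (72 − 50)/(100 − 50) = 22/50 ≈ 0.44.
#2f3640 → (47, 54, 64); #0f51af → (15, 81, 175).
R = 47 + 0.44 × (15 − 47) = 32.92 → 33
G = 54 + 0.44 × (81 − 54) = 65.88 → 66
B = 64 + 0.44 × (175 − 64) = 112.84 → 113

(33, 66, 113)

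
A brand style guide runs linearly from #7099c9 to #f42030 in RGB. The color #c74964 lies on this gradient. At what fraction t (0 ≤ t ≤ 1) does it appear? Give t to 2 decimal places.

Invert the lerp on the B channel (largest span, 153): t = (100 − 201) / (48 − 201) = -101/-153 = 0.66013.
Check on R: (199 − 112)/(244 − 112) = 0.6591 ✓

0.66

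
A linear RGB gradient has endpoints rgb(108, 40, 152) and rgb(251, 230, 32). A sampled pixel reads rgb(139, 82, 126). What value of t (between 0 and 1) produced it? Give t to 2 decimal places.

0.22

Invert the lerp on the G channel (largest span, 190): t = (82 − 40) / (230 − 40) = 42/190 = 0.22105.
Check on R: (139 − 108)/(251 − 108) = 0.2168 ✓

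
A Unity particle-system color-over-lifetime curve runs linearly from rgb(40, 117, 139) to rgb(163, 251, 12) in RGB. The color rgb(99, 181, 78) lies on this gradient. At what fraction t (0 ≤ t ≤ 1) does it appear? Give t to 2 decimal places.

Invert the lerp on the G channel (largest span, 134): t = (181 − 117) / (251 − 117) = 64/134 = 0.47761.
Check on R: (99 − 40)/(163 − 40) = 0.4797 ✓

0.48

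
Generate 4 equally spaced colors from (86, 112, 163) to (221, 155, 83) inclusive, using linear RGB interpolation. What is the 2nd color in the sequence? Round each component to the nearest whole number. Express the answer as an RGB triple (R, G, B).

(131, 126, 136)

With 4 swatches and endpoints inclusive, swatch 2 sits at t = (2 − 1)/(4 − 1) = 1/3 ≈ 0.3333.
R = 86 + 0.3333 × (221 − 86) = 130.995 → 131
G = 112 + 0.3333 × (155 − 112) = 126.332 → 126
B = 163 + 0.3333 × (83 − 163) = 136.336 → 136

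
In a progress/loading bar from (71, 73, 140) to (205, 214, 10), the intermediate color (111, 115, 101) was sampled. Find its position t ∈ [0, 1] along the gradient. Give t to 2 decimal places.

0.30

Invert the lerp on the G channel (largest span, 141): t = (115 − 73) / (214 − 73) = 42/141 = 0.29787.
Check on R: (111 − 71)/(205 − 71) = 0.2985 ✓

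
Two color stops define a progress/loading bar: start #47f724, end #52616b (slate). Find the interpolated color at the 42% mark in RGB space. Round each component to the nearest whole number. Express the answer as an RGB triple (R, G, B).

#47f724 → (71, 247, 36); #52616b → (82, 97, 107).
42% corresponds to t = 0.42.
R = 71 + 0.42 × (82 − 71) = 71 + 0.42 × 11 = 75.62 → 76
G = 247 + 0.42 × (97 − 247) = 247 + 0.42 × -150 = 184 → 184
B = 36 + 0.42 × (107 − 36) = 36 + 0.42 × 71 = 65.82 → 66
So the blended color is (76, 184, 66), about #4cb842.

(76, 184, 66)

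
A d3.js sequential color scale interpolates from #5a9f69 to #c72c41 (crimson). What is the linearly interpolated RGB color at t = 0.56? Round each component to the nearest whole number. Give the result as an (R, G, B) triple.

(151, 95, 83)

#5a9f69 → (90, 159, 105); #c72c41 → (199, 44, 65).
R = 90 + 0.56 × (199 − 90) = 90 + 0.56 × 109 = 151.04 → 151
G = 159 + 0.56 × (44 − 159) = 159 + 0.56 × -115 = 94.6 → 95
B = 105 + 0.56 × (65 − 105) = 105 + 0.56 × -40 = 82.6 → 83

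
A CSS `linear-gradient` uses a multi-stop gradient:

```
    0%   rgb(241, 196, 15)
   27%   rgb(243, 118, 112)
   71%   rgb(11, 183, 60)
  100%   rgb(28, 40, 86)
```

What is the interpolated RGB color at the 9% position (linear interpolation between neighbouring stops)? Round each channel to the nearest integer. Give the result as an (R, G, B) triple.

(242, 170, 47)

9% lies between the 0% and 27% stops, so the local fraction is t = (9 − 0)/(27 − 0) = 9/27 ≈ 0.3333.
R = 241 + 0.3333 × (243 − 241) = 241.667 → 242
G = 196 + 0.3333 × (118 − 196) = 170.003 → 170
B = 15 + 0.3333 × (112 − 15) = 47.33 → 47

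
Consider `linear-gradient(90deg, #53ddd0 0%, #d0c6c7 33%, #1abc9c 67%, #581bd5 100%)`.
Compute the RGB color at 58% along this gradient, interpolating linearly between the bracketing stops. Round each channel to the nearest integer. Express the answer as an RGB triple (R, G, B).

(74, 191, 167)

58% lies between the 33% and 67% stops, so the local fraction is t = (58 − 33)/(67 − 33) = 25/34 ≈ 0.7353.
#d0c6c7 → (208, 198, 199); #1abc9c → (26, 188, 156).
R = 208 + 0.7353 × (26 − 208) = 74.175 → 74
G = 198 + 0.7353 × (188 − 198) = 190.647 → 191
B = 199 + 0.7353 × (156 − 199) = 167.382 → 167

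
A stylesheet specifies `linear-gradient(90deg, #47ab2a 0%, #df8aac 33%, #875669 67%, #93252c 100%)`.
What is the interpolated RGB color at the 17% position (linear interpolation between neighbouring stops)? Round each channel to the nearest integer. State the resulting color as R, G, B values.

(149, 154, 109)

17% lies between the 0% and 33% stops, so the local fraction is t = (17 − 0)/(33 − 0) = 17/33 ≈ 0.5152.
#47ab2a → (71, 171, 42); #df8aac → (223, 138, 172).
R = 71 + 0.5152 × (223 − 71) = 149.31 → 149
G = 171 + 0.5152 × (138 − 171) = 153.998 → 154
B = 42 + 0.5152 × (172 − 42) = 108.976 → 109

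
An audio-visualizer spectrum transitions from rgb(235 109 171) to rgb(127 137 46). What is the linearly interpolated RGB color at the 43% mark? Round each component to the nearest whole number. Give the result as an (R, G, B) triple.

43% corresponds to t = 0.43.
R = 235 + 0.43 × (127 − 235) = 235 + 0.43 × -108 = 188.56 → 189
G = 109 + 0.43 × (137 − 109) = 109 + 0.43 × 28 = 121.04 → 121
B = 171 + 0.43 × (46 − 171) = 171 + 0.43 × -125 = 117.25 → 117
So the blended color is (189, 121, 117), about #bd7975.

(189, 121, 117)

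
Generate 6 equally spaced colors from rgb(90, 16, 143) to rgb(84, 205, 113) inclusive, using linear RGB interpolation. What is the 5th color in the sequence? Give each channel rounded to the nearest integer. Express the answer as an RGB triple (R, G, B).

With 6 swatches and endpoints inclusive, swatch 5 sits at t = (5 − 1)/(6 − 1) = 4/5 ≈ 0.8.
R = 90 + 0.8 × (84 − 90) = 85.2 → 85
G = 16 + 0.8 × (205 − 16) = 167.2 → 167
B = 143 + 0.8 × (113 − 143) = 119 → 119

(85, 167, 119)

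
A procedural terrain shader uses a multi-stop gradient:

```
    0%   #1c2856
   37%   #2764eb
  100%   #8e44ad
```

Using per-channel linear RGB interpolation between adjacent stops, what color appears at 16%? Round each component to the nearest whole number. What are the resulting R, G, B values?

(33, 66, 150)

16% lies between the 0% and 37% stops, so the local fraction is t = (16 − 0)/(37 − 0) = 16/37 ≈ 0.4324.
#1c2856 → (28, 40, 86); #2764eb → (39, 100, 235).
R = 28 + 0.4324 × (39 − 28) = 32.756 → 33
G = 40 + 0.4324 × (100 − 40) = 65.944 → 66
B = 86 + 0.4324 × (235 − 86) = 150.428 → 150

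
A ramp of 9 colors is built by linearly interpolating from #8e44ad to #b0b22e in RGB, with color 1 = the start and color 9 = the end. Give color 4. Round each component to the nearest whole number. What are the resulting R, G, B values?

With 9 swatches and endpoints inclusive, swatch 4 sits at t = (4 − 1)/(9 − 1) = 3/8 ≈ 0.375.
#8e44ad → (142, 68, 173); #b0b22e → (176, 178, 46).
R = 142 + 0.375 × (176 − 142) = 154.75 → 155
G = 68 + 0.375 × (178 − 68) = 109.25 → 109
B = 173 + 0.375 × (46 − 173) = 125.375 → 125

(155, 109, 125)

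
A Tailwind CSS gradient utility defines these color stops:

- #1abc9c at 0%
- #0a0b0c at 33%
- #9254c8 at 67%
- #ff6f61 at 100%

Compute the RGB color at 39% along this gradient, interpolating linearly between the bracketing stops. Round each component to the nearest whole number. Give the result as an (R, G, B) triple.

(34, 24, 45)

39% lies between the 33% and 67% stops, so the local fraction is t = (39 − 33)/(67 − 33) = 6/34 ≈ 0.1765.
#0a0b0c → (10, 11, 12); #9254c8 → (146, 84, 200).
R = 10 + 0.1765 × (146 − 10) = 34.004 → 34
G = 11 + 0.1765 × (84 − 11) = 23.884 → 24
B = 12 + 0.1765 × (200 − 12) = 45.182 → 45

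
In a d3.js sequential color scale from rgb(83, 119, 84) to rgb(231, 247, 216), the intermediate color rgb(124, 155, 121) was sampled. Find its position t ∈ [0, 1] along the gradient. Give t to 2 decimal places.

0.28

Invert the lerp on the R channel (largest span, 148): t = (124 − 83) / (231 − 83) = 41/148 = 0.27703.
Check on G: (155 − 119)/(247 − 119) = 0.2812 ✓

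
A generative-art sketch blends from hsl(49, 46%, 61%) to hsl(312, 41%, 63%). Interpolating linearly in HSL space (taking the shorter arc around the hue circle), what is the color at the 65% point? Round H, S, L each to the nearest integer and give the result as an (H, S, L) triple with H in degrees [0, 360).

(346, 43, 62)

Hue: 312 − 49 = 263°, but |263| > 180 so the shorter arc goes the other way: Δh = 263 − 360 = -97°.
H = 49 + 0.65 × (-97) = -14.05 → -14 → -14 mod 360 = 346°
S = 46 + 0.65 × (41 − 46) = 42.75 → 43%
L = 61 + 0.65 × (63 − 61) = 62.3 → 62%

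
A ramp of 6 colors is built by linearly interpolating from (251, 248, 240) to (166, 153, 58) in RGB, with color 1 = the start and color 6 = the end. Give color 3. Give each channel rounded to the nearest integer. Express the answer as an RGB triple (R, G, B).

(217, 210, 167)

With 6 swatches and endpoints inclusive, swatch 3 sits at t = (3 − 1)/(6 − 1) = 2/5 ≈ 0.4.
R = 251 + 0.4 × (166 − 251) = 217 → 217
G = 248 + 0.4 × (153 − 248) = 210 → 210
B = 240 + 0.4 × (58 − 240) = 167.2 → 167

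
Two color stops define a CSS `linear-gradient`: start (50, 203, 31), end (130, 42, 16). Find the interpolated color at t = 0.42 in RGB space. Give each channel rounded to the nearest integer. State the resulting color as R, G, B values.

R = 50 + 0.42 × (130 − 50) = 50 + 0.42 × 80 = 83.6 → 84
G = 203 + 0.42 × (42 − 203) = 203 + 0.42 × -161 = 135.38 → 135
B = 31 + 0.42 × (16 − 31) = 31 + 0.42 × -15 = 24.7 → 25

(84, 135, 25)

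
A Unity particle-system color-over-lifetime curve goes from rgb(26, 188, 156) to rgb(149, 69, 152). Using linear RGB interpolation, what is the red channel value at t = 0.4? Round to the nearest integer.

75

R = 26 + 0.4 × (149 − 26) = 75.2 → 75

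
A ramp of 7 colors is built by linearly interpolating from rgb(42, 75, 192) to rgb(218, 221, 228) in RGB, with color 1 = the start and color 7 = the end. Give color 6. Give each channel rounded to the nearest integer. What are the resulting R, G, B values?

With 7 swatches and endpoints inclusive, swatch 6 sits at t = (6 − 1)/(7 − 1) = 5/6 ≈ 0.8333.
R = 42 + 0.8333 × (218 − 42) = 188.661 → 189
G = 75 + 0.8333 × (221 − 75) = 196.662 → 197
B = 192 + 0.8333 × (228 − 192) = 221.999 → 222

(189, 197, 222)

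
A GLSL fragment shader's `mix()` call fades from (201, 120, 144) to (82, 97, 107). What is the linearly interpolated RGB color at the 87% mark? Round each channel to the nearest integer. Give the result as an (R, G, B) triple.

(97, 100, 112)

87% corresponds to t = 0.87.
R = 201 + 0.87 × (82 − 201) = 201 + 0.87 × -119 = 97.47 → 97
G = 120 + 0.87 × (97 − 120) = 120 + 0.87 × -23 = 99.99 → 100
B = 144 + 0.87 × (107 − 144) = 144 + 0.87 × -37 = 111.81 → 112
So the blended color is (97, 100, 112), about #616470.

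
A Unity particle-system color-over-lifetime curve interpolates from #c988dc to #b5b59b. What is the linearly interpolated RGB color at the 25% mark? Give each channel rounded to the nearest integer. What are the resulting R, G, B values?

#c988dc → (201, 136, 220); #b5b59b → (181, 181, 155).
25% corresponds to t = 0.25.
R = 201 + 0.25 × (181 − 201) = 201 + 0.25 × -20 = 196 → 196
G = 136 + 0.25 × (181 − 136) = 136 + 0.25 × 45 = 147.25 → 147
B = 220 + 0.25 × (155 − 220) = 220 + 0.25 × -65 = 203.75 → 204

(196, 147, 204)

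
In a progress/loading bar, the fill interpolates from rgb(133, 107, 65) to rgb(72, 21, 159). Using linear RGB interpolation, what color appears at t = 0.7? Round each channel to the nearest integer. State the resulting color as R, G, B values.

(90, 47, 131)

R = 133 + 0.7 × (72 − 133) = 133 + 0.7 × -61 = 90.3 → 90
G = 107 + 0.7 × (21 − 107) = 107 + 0.7 × -86 = 46.8 → 47
B = 65 + 0.7 × (159 − 65) = 65 + 0.7 × 94 = 130.8 → 131
So the blended color is (90, 47, 131), about #5a2f83.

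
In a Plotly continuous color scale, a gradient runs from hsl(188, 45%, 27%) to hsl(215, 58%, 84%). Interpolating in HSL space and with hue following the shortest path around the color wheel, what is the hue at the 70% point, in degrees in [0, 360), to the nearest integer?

Hue arc: Δh = 215 − 188 = 27° (|Δh| ≤ 180, already the shorter path).
H = 188 + 0.7 × (27) = 206.9 → 207°

207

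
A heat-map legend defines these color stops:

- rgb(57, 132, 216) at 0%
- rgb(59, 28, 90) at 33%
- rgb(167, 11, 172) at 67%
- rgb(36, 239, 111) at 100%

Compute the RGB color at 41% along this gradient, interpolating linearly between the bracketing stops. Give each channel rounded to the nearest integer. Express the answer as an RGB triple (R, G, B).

41% lies between the 33% and 67% stops, so the local fraction is t = (41 − 33)/(67 − 33) = 8/34 ≈ 0.2353.
R = 59 + 0.2353 × (167 − 59) = 84.412 → 84
G = 28 + 0.2353 × (11 − 28) = 24 → 24
B = 90 + 0.2353 × (172 − 90) = 109.295 → 109

(84, 24, 109)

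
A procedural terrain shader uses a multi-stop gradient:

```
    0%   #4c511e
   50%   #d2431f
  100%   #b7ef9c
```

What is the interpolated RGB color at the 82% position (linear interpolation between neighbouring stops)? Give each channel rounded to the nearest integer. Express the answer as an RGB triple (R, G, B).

82% lies between the 50% and 100% stops, so the local fraction is t = (82 − 50)/(100 − 50) = 32/50 ≈ 0.64.
#d2431f → (210, 67, 31); #b7ef9c → (183, 239, 156).
R = 210 + 0.64 × (183 − 210) = 192.72 → 193
G = 67 + 0.64 × (239 − 67) = 177.08 → 177
B = 31 + 0.64 × (156 − 31) = 111 → 111

(193, 177, 111)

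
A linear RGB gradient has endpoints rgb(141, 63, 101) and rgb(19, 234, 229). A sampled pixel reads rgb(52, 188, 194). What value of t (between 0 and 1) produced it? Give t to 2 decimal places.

Invert the lerp on the G channel (largest span, 171): t = (188 − 63) / (234 − 63) = 125/171 = 0.73099.
Check on R: (52 − 141)/(19 − 141) = 0.7295 ✓

0.73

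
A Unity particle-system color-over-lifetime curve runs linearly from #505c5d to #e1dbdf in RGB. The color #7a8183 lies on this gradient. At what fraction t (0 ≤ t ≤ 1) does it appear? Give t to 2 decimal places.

Invert the lerp on the R channel (largest span, 145): t = (122 − 80) / (225 − 80) = 42/145 = 0.28966.
Check on G: (129 − 92)/(219 − 92) = 0.2913 ✓

0.29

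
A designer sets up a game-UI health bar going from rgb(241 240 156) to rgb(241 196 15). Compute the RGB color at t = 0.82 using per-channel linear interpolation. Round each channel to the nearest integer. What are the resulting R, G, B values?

(241, 204, 40)

R = 241 + 0.82 × (241 − 241) = 241 + 0.82 × 0 = 241 → 241
G = 240 + 0.82 × (196 − 240) = 240 + 0.82 × -44 = 203.92 → 204
B = 156 + 0.82 × (15 − 156) = 156 + 0.82 × -141 = 40.38 → 40
So the blended color is (241, 204, 40), about #f1cc28.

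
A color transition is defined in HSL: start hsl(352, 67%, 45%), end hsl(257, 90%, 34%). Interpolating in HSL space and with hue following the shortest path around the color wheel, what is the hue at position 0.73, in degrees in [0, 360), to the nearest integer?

283

Hue arc: Δh = 257 − 352 = -95° (|Δh| ≤ 180, already the shorter path).
H = 352 + 0.73 × (-95) = 282.65 → 283°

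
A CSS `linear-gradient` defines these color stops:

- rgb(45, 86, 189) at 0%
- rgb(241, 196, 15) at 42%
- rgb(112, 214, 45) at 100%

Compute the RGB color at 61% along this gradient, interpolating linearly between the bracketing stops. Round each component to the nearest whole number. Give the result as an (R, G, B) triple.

(199, 202, 25)

61% lies between the 42% and 100% stops, so the local fraction is t = (61 − 42)/(100 − 42) = 19/58 ≈ 0.3276.
R = 241 + 0.3276 × (112 − 241) = 198.74 → 199
G = 196 + 0.3276 × (214 − 196) = 201.897 → 202
B = 15 + 0.3276 × (45 − 15) = 24.828 → 25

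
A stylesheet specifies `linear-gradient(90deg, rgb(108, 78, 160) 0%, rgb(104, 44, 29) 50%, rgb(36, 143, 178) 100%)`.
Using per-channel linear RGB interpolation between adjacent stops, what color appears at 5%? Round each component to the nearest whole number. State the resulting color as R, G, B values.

5% lies between the 0% and 50% stops, so the local fraction is t = (5 − 0)/(50 − 0) = 5/50 ≈ 0.1.
R = 108 + 0.1 × (104 − 108) = 107.6 → 108
G = 78 + 0.1 × (44 − 78) = 74.6 → 75
B = 160 + 0.1 × (29 − 160) = 146.9 → 147

(108, 75, 147)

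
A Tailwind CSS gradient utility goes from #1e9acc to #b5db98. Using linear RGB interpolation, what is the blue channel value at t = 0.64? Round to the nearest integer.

171

B₁ = 204 (from #1e9acc), B₂ = 152 (from #b5db98).
B = 204 + 0.64 × (152 − 204) = 170.72 → 171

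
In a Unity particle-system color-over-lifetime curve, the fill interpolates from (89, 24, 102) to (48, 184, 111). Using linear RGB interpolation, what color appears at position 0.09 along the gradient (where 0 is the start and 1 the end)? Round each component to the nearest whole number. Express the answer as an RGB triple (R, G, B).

R = 89 + 0.09 × (48 − 89) = 89 + 0.09 × -41 = 85.31 → 85
G = 24 + 0.09 × (184 − 24) = 24 + 0.09 × 160 = 38.4 → 38
B = 102 + 0.09 × (111 − 102) = 102 + 0.09 × 9 = 102.81 → 103

(85, 38, 103)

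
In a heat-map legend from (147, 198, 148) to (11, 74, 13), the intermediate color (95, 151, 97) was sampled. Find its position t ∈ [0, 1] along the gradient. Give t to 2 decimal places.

Invert the lerp on the R channel (largest span, 136): t = (95 − 147) / (11 − 147) = -52/-136 = 0.38235.
Check on G: (151 − 198)/(74 − 198) = 0.379 ✓

0.38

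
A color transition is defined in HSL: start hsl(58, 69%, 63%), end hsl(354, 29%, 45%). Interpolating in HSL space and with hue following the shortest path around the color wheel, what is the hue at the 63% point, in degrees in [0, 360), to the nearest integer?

18

Hue: 354 − 58 = 296°, but |296| > 180 so the shorter arc goes the other way: Δh = 296 − 360 = -64°.
H = 58 + 0.63 × (-64) = 17.68 → 18°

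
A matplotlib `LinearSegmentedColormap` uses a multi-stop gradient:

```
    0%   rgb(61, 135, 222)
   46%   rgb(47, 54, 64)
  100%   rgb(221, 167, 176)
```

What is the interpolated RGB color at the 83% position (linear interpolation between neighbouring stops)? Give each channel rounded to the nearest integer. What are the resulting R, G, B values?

83% lies between the 46% and 100% stops, so the local fraction is t = (83 − 46)/(100 − 46) = 37/54 ≈ 0.6852.
R = 47 + 0.6852 × (221 − 47) = 166.225 → 166
G = 54 + 0.6852 × (167 − 54) = 131.428 → 131
B = 64 + 0.6852 × (176 − 64) = 140.742 → 141

(166, 131, 141)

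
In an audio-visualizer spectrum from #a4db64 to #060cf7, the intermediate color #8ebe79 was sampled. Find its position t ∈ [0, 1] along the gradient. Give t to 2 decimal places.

0.14

Invert the lerp on the G channel (largest span, 207): t = (190 − 219) / (12 − 219) = -29/-207 = 0.1401.
Check on R: (142 − 164)/(6 − 164) = 0.1392 ✓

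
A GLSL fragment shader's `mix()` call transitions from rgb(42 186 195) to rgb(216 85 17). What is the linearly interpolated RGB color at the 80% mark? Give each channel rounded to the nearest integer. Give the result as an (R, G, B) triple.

80% corresponds to t = 0.8.
R = 42 + 0.8 × (216 − 42) = 42 + 0.8 × 174 = 181.2 → 181
G = 186 + 0.8 × (85 − 186) = 186 + 0.8 × -101 = 105.2 → 105
B = 195 + 0.8 × (17 − 195) = 195 + 0.8 × -178 = 52.6 → 53

(181, 105, 53)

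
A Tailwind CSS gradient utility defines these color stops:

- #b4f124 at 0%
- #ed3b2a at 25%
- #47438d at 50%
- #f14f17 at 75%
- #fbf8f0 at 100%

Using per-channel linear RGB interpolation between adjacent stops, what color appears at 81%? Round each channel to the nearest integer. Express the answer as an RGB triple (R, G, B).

(243, 120, 75)

81% lies between the 75% and 100% stops, so the local fraction is t = (81 − 75)/(100 − 75) = 6/25 ≈ 0.24.
#f14f17 → (241, 79, 23); #fbf8f0 → (251, 248, 240).
R = 241 + 0.24 × (251 − 241) = 243.4 → 243
G = 79 + 0.24 × (248 − 79) = 119.56 → 120
B = 23 + 0.24 × (240 − 23) = 75.08 → 75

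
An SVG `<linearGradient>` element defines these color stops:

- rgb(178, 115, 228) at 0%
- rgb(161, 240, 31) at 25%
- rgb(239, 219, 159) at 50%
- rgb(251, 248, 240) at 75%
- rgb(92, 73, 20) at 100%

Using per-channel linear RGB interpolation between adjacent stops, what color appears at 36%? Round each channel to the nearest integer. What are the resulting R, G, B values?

36% lies between the 25% and 50% stops, so the local fraction is t = (36 − 25)/(50 − 25) = 11/25 ≈ 0.44.
R = 161 + 0.44 × (239 − 161) = 195.32 → 195
G = 240 + 0.44 × (219 − 240) = 230.76 → 231
B = 31 + 0.44 × (159 − 31) = 87.32 → 87

(195, 231, 87)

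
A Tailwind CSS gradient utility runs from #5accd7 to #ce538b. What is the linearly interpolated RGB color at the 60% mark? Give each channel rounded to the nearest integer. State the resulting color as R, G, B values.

(160, 131, 169)

#5accd7 → (90, 204, 215); #ce538b → (206, 83, 139).
60% corresponds to t = 0.6.
R = 90 + 0.6 × (206 − 90) = 90 + 0.6 × 116 = 159.6 → 160
G = 204 + 0.6 × (83 − 204) = 204 + 0.6 × -121 = 131.4 → 131
B = 215 + 0.6 × (139 − 215) = 215 + 0.6 × -76 = 169.4 → 169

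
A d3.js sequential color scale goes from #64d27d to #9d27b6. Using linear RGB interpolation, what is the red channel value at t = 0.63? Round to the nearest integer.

136

R₁ = 100 (from #64d27d), R₂ = 157 (from #9d27b6).
R = 100 + 0.63 × (157 − 100) = 135.91 → 136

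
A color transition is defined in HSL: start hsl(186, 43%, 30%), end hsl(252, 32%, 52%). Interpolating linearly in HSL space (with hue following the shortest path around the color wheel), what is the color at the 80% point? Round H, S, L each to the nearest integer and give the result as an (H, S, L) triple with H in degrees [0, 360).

Hue arc: Δh = 252 − 186 = 66° (|Δh| ≤ 180, already the shorter path).
H = 186 + 0.8 × (66) = 238.8 → 239°
S = 43 + 0.8 × (32 − 43) = 34.2 → 34%
L = 30 + 0.8 × (52 − 30) = 47.6 → 48%

(239, 34, 48)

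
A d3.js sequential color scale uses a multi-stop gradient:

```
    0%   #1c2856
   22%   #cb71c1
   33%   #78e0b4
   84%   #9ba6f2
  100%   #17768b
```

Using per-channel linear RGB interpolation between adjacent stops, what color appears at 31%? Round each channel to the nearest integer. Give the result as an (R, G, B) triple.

31% lies between the 22% and 33% stops, so the local fraction is t = (31 − 22)/(33 − 22) = 9/11 ≈ 0.8182.
#cb71c1 → (203, 113, 193); #78e0b4 → (120, 224, 180).
R = 203 + 0.8182 × (120 − 203) = 135.089 → 135
G = 113 + 0.8182 × (224 − 113) = 203.82 → 204
B = 193 + 0.8182 × (180 − 193) = 182.363 → 182

(135, 204, 182)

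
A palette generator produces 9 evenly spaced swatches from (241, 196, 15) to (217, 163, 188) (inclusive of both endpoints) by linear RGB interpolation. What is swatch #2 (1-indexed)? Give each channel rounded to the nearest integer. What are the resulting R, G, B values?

(238, 192, 37)

With 9 swatches and endpoints inclusive, swatch 2 sits at t = (2 − 1)/(9 − 1) = 1/8 ≈ 0.125.
R = 241 + 0.125 × (217 − 241) = 238 → 238
G = 196 + 0.125 × (163 − 196) = 191.875 → 192
B = 15 + 0.125 × (188 − 15) = 36.625 → 37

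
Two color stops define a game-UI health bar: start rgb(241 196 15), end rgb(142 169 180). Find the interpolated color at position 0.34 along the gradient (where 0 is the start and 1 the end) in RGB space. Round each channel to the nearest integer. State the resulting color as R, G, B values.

(207, 187, 71)

R = 241 + 0.34 × (142 − 241) = 241 + 0.34 × -99 = 207.34 → 207
G = 196 + 0.34 × (169 − 196) = 196 + 0.34 × -27 = 186.82 → 187
B = 15 + 0.34 × (180 − 15) = 15 + 0.34 × 165 = 71.1 → 71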